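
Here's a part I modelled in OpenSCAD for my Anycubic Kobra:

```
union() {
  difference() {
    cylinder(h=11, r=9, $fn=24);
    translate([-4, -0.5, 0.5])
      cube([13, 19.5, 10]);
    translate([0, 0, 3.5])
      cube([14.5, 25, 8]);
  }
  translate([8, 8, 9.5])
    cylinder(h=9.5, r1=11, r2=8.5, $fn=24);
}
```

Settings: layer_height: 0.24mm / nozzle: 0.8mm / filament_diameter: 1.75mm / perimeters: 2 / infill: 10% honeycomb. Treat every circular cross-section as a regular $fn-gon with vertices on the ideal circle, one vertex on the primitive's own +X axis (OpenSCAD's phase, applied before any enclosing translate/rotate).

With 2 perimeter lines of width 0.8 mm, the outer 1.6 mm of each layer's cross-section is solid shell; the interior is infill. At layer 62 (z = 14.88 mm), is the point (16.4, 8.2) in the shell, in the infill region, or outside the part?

shell

At z = 14.88 mm: the cylinder does not reach this height (z outside [0, 11]); the cube at (-4, -0.5) does not reach this height (z outside [0.5, 10.5]); the cube does not reach this height (z outside [3.5, 11.5]); Subtracting the remaining from the first: the first operand is absent here, so nothing remains; the cone at (8, 8) contributes a regular 24-gon of circumradius 9.584 (interpolated between r1=11 and r2=8.5 at t=0.566); Taking the union: only the cone at (8, 8) is present, so the union is just that shape — 1 connected region. Overall, the cross-section is a single solid region. The nearest boundary edge runs (17.58, 8.00)→(17.26, 10.48); distance from the point to it = 1.15 mm. The point is inside the cross-section, 1.15 mm from the nearest boundary — within the 1.6 mm shell band (2 × 0.8).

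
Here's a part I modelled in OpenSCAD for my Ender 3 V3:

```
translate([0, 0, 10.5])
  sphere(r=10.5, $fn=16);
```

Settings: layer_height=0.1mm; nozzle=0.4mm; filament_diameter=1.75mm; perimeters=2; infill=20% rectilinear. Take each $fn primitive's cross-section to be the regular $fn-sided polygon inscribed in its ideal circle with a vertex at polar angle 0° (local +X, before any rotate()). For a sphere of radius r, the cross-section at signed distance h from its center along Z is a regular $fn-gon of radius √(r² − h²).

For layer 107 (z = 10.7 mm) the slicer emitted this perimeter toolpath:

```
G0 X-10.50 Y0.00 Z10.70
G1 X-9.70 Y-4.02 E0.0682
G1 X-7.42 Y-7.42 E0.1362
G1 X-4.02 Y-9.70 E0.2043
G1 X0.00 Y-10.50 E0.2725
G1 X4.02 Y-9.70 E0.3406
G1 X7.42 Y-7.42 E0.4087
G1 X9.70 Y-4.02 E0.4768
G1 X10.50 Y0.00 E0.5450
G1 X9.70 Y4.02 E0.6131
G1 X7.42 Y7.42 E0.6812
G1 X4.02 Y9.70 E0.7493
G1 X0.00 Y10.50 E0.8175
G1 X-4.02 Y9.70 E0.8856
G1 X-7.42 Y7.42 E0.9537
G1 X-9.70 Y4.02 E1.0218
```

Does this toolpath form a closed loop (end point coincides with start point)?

Start point (G0): (-10.50, 0.00). End point (last G1): the path does not return to the start — open.

no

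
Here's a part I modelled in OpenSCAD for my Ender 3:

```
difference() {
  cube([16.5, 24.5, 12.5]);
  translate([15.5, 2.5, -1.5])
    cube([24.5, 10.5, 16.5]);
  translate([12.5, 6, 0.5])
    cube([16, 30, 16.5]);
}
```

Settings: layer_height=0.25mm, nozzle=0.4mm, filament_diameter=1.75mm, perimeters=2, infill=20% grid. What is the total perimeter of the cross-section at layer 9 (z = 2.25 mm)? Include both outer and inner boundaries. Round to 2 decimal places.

At z = 2.25 mm: the cube (footprint 16.5×24.5) is included at this height (perimeter 82.00 mm); the 24.5×10.5 cube at (15.5, 2.5) contributes its full rectangle (perimeter 70.00 mm); the 16×30 cube at (12.5, 6) contributes its full rectangle (perimeter 92.00 mm); After the difference (first − rest): starting from the 16.5×24.5 cube, the 24.5×10.5 cube at (15.5, 2.5) partially overlaps it — only the 10.50 mm² overlap (of its 257.25 mm²) is removed, clipping the outline; the 16×30 cube at (12.5, 6) partially overlaps it — only the 67.00 mm² overlap (of its 480.00 mm²) is removed, clipping the outline — boundary = 82.00 mm. Overall, the cross-section is a single solid region. Total boundary length (outer) = 82.00 mm.

82.00 mm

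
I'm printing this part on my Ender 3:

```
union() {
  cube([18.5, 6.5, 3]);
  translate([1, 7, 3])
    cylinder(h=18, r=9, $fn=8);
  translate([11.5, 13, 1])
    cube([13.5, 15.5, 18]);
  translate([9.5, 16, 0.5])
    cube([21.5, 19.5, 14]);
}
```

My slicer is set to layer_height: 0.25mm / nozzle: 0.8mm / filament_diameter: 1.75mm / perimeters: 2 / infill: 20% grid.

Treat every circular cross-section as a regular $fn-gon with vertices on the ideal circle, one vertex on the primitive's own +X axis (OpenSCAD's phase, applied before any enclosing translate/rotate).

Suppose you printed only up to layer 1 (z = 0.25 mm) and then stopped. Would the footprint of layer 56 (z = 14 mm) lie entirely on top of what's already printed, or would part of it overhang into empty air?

part overhangs

Compare the two slices. At z = 0.25: the cube is present — its section is the full 18.5×6.5 rectangle (area 120.25 mm²); the cylinder at (1, 7) is absent (z outside [3, 21]); the cube at (11.5, 13) does not reach this height (z outside [1, 19]); the cube at (9.5, 16) is not intersected at this z (z outside [0.5, 14.5]); Taking the union: only the 18.5×6.5 cube is present, so the union is just that shape — area = 120.25 mm². At z = 14: the cube is absent (z outside [0, 3]); the r=9 cylinder at (1, 7) contributes a regular 8-gon of circumradius 9 (area = (8/2)·9.000²·sin(360°/8) = 229.10 mm²); the cube at (11.5, 13) (footprint 13.5×15.5) is included at this height (area 209.25 mm²); the cube at (9.5, 16) is present — its section is the full 21.5×19.5 rectangle (area 419.25 mm²); Combining (union): the regions partially overlap — summed areas 857.60 mm² minus the doubly-counted overlap 168.75 mm² gives 688.85 mm² — area = 688.85 mm². Checking containment: at z = 14 the cross-section extends beyond the z = 0.25 cross-section by about 634.35 mm².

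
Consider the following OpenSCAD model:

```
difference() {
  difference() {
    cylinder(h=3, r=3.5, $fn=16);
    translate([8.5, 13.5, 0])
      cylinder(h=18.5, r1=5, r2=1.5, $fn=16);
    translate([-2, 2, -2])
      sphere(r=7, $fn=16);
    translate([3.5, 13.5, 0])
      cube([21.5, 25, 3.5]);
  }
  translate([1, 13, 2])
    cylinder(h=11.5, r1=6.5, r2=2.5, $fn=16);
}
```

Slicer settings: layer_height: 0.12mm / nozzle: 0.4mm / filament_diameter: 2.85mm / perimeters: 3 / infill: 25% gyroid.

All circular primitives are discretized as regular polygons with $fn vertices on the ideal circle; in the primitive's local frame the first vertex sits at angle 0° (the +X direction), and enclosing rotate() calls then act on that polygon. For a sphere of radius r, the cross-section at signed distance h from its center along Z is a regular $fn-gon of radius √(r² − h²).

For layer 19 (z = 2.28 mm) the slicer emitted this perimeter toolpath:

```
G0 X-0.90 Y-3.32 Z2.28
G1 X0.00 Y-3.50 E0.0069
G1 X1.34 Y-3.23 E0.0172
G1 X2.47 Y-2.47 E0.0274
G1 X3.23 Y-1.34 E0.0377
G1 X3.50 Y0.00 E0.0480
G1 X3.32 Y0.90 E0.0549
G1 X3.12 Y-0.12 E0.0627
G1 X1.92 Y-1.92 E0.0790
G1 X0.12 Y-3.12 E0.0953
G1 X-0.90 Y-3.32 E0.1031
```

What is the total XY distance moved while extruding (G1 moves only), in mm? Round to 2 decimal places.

13.70 mm

Sum the Euclidean lengths of each G1 segment: total = 13.70 mm.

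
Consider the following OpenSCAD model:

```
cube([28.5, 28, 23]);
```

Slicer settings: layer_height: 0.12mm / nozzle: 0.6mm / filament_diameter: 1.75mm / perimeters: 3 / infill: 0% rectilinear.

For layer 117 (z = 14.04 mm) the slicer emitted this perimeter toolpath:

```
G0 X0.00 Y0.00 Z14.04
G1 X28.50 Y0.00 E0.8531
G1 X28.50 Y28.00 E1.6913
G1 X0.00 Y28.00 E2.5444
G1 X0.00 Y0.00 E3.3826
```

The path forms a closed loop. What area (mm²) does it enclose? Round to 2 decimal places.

Apply the shoelace formula to the sequence of (X, Y) vertices; enclosed area = 798.00 mm².

798.00 mm²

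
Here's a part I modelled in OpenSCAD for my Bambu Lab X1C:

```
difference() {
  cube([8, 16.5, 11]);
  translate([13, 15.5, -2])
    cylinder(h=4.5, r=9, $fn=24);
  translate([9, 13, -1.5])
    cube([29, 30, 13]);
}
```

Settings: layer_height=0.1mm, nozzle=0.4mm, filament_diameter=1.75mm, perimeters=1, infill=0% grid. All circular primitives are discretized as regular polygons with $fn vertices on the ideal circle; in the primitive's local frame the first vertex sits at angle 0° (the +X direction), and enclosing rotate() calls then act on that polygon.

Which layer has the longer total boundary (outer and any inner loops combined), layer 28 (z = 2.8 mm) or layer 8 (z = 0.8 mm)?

Layer 28 (z = 2.8): the cube (footprint 8×16.5) is included at this height (perimeter 49.00 mm); the cylinder at (13, 15.5) is absent (z outside [-2, 2.5]); the cube at (9, 13) is present — its section is the full 29×30 rectangle (perimeter 118.00 mm); After the difference (first − rest): starting from the 8×16.5 cube, the 29×30 cube at (9, 13) misses the remaining region (no effect) — boundary = 49.00 mm. So its perimeter = 49.00 mm. Layer 8 (z = 0.8): the cube (footprint 8×16.5) is included at this height (perimeter 49.00 mm); the cylinder at (13, 15.5): section is a regular 24-gon, circumradius r=9 (perimeter = 2·24·9.000·sin(180°/24) = 56.39 mm); the 29×30 cube at (9, 13) contributes its full rectangle (perimeter 118.00 mm); Taking the first minus the rest: starting from the 8×16.5 cube, the r=9 cylinder at (13, 15.5) partially overlaps it — only the 24.52 mm² overlap (of its 251.57 mm²) is removed, clipping the outline; the 29×30 cube at (9, 13) misses the remaining region (no effect) — boundary = 46.50 mm. So its perimeter = 46.50 mm. Layer 28 is larger (49.00 vs 46.50 mm).

layer 28 (z = 2.8 mm)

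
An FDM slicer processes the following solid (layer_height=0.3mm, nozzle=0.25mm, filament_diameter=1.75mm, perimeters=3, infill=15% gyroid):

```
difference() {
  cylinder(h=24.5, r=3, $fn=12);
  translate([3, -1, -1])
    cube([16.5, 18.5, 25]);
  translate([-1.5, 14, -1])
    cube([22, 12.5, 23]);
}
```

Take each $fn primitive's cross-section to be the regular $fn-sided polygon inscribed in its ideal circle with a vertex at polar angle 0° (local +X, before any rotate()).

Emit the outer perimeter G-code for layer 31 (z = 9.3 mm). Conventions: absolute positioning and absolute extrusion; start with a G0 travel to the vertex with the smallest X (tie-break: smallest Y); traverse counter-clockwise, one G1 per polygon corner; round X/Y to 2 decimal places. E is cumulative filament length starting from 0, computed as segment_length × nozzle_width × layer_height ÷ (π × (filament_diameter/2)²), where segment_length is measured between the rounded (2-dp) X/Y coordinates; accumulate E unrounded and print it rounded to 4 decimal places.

G0 X-3.00 Y0.00 Z9.30
G1 X-2.60 Y-1.50 E0.0484
G1 X-1.50 Y-2.60 E0.0969
G1 X0.00 Y-3.00 E0.1453
G1 X1.50 Y-2.60 E0.1937
G1 X2.60 Y-1.50 E0.2422
G1 X3.00 Y0.00 E0.2906
G1 X2.60 Y1.50 E0.3390
G1 X1.50 Y2.60 E0.3876
G1 X0.00 Y3.00 E0.4360
G1 X-1.50 Y2.60 E0.4844
G1 X-2.60 Y1.50 E0.5329
G1 X-3.00 Y0.00 E0.5813

At z = 9.3 mm: the cylinder: section is a regular 12-gon, circumradius r=3; the cube at (3, -1) (footprint 16.5×18.5) is included at this height; the cube at (-1.5, 14) (footprint 22×12.5) is included at this height; Subtracting the remaining from the first: starting from the r=3 cylinder, the 16.5×18.5 cube at (3, -1) misses the remaining region (no effect); the 22×12.5 cube at (-1.5, 14) misses the remaining region (no effect) — 1 connected region. The outline is a single polygon with 12 vertices. Extrusion per mm of travel: 0.25 × 0.3 / (π × 0.875²) = 0.031181. Accumulating E over each segment gives final E = 0.5813.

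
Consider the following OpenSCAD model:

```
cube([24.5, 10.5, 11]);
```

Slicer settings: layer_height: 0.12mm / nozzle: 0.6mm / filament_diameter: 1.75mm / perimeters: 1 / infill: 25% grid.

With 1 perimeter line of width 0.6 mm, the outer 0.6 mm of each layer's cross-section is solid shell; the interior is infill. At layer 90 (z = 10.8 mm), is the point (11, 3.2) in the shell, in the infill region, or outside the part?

infill

At z = 10.8 mm: the cube is present — its section is the full 24.5×10.5 rectangle. Overall, the cross-section is a single solid region. The nearest boundary edge runs (0.00, 0.00)→(24.50, 0.00); distance from the point to it = 3.20 mm. The point is inside the cross-section and 3.20 mm from the nearest boundary — more than the 0.6 mm shell width (1 × 0.6), so it's in the infill interior.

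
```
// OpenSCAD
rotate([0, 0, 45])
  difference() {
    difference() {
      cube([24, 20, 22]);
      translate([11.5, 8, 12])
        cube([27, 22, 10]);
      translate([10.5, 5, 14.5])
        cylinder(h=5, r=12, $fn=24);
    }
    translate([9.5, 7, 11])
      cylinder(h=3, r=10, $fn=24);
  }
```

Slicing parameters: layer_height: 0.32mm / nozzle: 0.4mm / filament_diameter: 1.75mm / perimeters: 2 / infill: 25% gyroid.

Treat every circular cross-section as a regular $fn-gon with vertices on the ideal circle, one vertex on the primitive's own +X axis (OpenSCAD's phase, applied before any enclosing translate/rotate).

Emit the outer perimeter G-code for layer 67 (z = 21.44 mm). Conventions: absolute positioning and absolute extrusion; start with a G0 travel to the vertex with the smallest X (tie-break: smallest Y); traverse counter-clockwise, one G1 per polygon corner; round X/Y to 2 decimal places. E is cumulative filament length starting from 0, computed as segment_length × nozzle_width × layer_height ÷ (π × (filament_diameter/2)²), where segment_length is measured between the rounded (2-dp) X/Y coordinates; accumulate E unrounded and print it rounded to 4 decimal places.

At z = 21.44 mm: the cube (footprint 24×20) is included at this height; the cube at (11.5, 8) is present — its section is the full 27×22 rectangle; the cylinder at (10.5, 5) is not intersected at this z (z outside [14.5, 19.5]); Taking the first minus the rest: starting from the 24×20 cube, the 27×22 cube at (11.5, 8) partially overlaps it — only the 150.00 mm² overlap (of its 594.00 mm²) is removed, clipping the outline — 1 connected region; the cylinder at (9.5, 7) is absent (z outside [11, 14]); After the difference (first − rest): none of the subtracted shapes is present at this height, so the result so far is unchanged — 1 connected region; (whole slice rotated 45° about Z — lengths, areas and connectivity unchanged). The outline is a single polygon with 6 vertices. Extrusion per mm of travel: 0.4 × 0.32 / (π × 0.875²) = 0.053216. Accumulating E over each segment gives final E = 4.6826.

G0 X-14.14 Y14.14 Z21.44
G1 X0.00 Y0.00 E1.0642
G1 X16.97 Y16.97 E2.3413
G1 X11.31 Y22.63 E2.7673
G1 X2.47 Y13.79 E3.4326
G1 X-6.01 Y22.27 E4.0708
G1 X-14.14 Y14.14 E4.6826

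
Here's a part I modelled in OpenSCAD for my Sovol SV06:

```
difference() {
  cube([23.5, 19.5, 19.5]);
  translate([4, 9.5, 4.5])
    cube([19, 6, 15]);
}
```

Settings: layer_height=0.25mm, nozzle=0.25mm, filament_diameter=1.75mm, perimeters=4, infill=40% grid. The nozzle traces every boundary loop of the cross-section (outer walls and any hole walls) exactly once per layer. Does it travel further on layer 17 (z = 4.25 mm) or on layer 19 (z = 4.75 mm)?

Layer 17 (z = 4.25): the cube is present — its section is the full 23.5×19.5 rectangle (perimeter 86.00 mm); the cube at (4, 9.5) is absent (z outside [4.5, 19.5]); After the difference (first − rest): none of the subtracted shapes is present at this height, so the 23.5×19.5 cube is unchanged — boundary = 86.00 mm. So its perimeter = 86.00 mm. Layer 19 (z = 4.75): the cube (footprint 23.5×19.5) is included at this height (perimeter 86.00 mm); the 19×6 cube at (4, 9.5) contributes its full rectangle (perimeter 50.00 mm); Subtracting the remaining from the first: starting from the 23.5×19.5 cube, the 19×6 cube at (4, 9.5) lies wholly inside it (removes its full 114.00 mm² and its 50.00 mm outline becomes a hole wall) — boundary (outer + 1 inner loop) = 136.00 mm. So its perimeter = 136.00 mm. Layer 19 is larger (136.00 vs 86.00 mm).

layer 19 (z = 4.75 mm)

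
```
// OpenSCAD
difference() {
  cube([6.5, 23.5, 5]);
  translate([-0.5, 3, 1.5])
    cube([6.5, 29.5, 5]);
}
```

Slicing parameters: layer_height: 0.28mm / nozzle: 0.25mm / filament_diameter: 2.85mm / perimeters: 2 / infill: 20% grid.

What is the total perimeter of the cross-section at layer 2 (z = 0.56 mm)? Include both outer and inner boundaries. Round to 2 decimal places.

At z = 0.56 mm: the 6.5×23.5 cube contributes its full rectangle (perimeter 60.00 mm); the cube at (-0.5, 3) does not reach this height (z outside [1.5, 6.5]); After the difference (first − rest): none of the subtracted shapes is present at this height, so the 6.5×23.5 cube is unchanged — boundary = 60.00 mm. Overall, the cross-section is a single solid region. Total boundary length (outer) = 60.00 mm.

60.00 mm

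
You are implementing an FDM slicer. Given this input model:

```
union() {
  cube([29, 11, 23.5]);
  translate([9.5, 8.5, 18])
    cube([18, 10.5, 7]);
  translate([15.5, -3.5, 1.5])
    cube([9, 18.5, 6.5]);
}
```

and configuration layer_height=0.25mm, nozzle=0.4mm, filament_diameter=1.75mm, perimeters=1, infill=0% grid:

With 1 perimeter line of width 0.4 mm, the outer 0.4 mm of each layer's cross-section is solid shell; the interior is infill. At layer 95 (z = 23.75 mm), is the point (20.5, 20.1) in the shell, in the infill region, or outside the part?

outside

At z = 23.75 mm: the cube is not intersected at this z (z outside [0, 23.5]); the cube at (9.5, 8.5) is present — its section is the full 18×10.5 rectangle; the cube at (15.5, -3.5) does not reach this height (z outside [1.5, 8]); Combining (union): only the 18×10.5 cube at (9.5, 8.5) is present, so the union is just that shape — 1 connected region. Overall, the cross-section is a single solid region. The nearest boundary edge runs (27.50, 19.00)→(9.50, 19.00); distance from the point to it = 1.10 mm. The point is not inside any of the regions above, so it lies outside the cross-section (1.10 mm from the nearest boundary).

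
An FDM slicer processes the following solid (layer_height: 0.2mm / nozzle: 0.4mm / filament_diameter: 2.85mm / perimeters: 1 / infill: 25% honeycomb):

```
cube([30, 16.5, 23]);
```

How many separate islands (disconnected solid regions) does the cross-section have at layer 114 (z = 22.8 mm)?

At z = 22.8 mm: the cube is present — its section is the full 30×16.5 rectangle. Overall, the cross-section is a single solid region. Island count = 1.

1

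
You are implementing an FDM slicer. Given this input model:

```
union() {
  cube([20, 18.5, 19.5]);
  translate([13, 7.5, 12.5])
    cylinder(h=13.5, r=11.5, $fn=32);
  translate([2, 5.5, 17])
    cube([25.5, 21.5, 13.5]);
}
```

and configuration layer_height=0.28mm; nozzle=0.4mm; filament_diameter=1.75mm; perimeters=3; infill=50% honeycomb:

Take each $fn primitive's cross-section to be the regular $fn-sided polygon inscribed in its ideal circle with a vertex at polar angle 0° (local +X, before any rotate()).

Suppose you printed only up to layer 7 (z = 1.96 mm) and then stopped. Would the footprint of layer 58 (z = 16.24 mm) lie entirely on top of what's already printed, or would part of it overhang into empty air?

Compare the two slices. At z = 1.96: the cube is present — its section is the full 20×18.5 rectangle (area 370.00 mm²); the cylinder at (13, 7.5) is not intersected at this z (z outside [12.5, 26]); the cube at (2, 5.5) is absent (z outside [17, 30.5]); Combining (union): only the 20×18.5 cube is present, so the union is just that shape — area = 370.00 mm². At z = 16.24: the 20×18.5 cube contributes its full rectangle (area 370.00 mm²); the r=11.5 cylinder at (13, 7.5) contributes a regular 32-gon of circumradius 11.5 (area = (32/2)·11.500²·sin(360°/32) = 412.81 mm²); the cube at (2, 5.5) is absent (z outside [17, 30.5]); Taking the union: the regions partially overlap — summed areas 782.81 mm² minus the doubly-counted overlap 308.00 mm² gives 474.81 mm² — area = 474.81 mm². Checking containment: at z = 16.24 the cross-section extends beyond the z = 1.96 cross-section by about 104.81 mm².

part overhangs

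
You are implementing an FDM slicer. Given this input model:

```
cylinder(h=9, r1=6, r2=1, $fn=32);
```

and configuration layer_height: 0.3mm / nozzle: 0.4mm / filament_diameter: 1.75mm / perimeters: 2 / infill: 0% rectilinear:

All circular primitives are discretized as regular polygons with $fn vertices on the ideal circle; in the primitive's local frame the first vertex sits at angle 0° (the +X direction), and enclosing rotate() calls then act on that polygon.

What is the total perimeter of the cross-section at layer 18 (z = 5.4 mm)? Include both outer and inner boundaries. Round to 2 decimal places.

18.82 mm

At z = 5.4 mm: the cone contributes a regular 32-gon of circumradius 3.000 (interpolated between r1=6 and r2=1 at t=0.600) (perimeter = 2·32·3.000·sin(180°/32) = 18.82 mm). Overall, the cross-section is a single solid region. Total boundary length (outer) = 18.82 mm.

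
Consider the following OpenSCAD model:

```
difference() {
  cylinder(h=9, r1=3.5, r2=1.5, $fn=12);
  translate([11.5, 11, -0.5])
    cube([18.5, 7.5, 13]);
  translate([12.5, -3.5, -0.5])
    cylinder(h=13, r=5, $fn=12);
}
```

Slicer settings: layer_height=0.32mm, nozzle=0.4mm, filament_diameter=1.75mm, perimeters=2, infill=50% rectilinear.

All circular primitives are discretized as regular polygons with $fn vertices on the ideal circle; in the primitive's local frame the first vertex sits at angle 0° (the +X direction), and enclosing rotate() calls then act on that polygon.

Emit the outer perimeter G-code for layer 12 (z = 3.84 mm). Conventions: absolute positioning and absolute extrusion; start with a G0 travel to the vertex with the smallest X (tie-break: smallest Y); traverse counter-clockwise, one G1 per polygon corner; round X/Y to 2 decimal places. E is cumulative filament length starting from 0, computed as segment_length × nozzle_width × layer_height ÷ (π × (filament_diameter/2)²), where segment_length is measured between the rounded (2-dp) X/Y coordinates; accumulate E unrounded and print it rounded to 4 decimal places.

G0 X-2.65 Y0.00 Z3.84
G1 X-2.29 Y-1.32 E0.0728
G1 X-1.32 Y-2.29 E0.1458
G1 X0.00 Y-2.65 E0.2186
G1 X1.32 Y-2.29 E0.2914
G1 X2.29 Y-1.32 E0.3644
G1 X2.65 Y0.00 E0.4372
G1 X2.29 Y1.32 E0.5101
G1 X1.32 Y2.29 E0.5831
G1 X0.00 Y2.65 E0.6559
G1 X-1.32 Y2.29 E0.7287
G1 X-2.29 Y1.32 E0.8017
G1 X-2.65 Y0.00 E0.8745

At z = 3.84 mm: the cone (r1=3.5→r2=1.5) has section circumradius 2.647 here — a regular 12-gon; the cube at (11.5, 11) (footprint 18.5×7.5) is included at this height; the cylinder at (12.5, -3.5): section is a regular 12-gon, circumradius r=5; Taking the first minus the rest: starting from the cone, the 18.5×7.5 cube at (11.5, 11) misses the remaining region (no effect); the r=5 cylinder at (12.5, -3.5) misses the remaining region (no effect) — 1 connected region. The outline is a single polygon with 12 vertices. Extrusion per mm of travel: 0.4 × 0.32 / (π × 0.875²) = 0.053216. Accumulating E over each segment gives final E = 0.8745.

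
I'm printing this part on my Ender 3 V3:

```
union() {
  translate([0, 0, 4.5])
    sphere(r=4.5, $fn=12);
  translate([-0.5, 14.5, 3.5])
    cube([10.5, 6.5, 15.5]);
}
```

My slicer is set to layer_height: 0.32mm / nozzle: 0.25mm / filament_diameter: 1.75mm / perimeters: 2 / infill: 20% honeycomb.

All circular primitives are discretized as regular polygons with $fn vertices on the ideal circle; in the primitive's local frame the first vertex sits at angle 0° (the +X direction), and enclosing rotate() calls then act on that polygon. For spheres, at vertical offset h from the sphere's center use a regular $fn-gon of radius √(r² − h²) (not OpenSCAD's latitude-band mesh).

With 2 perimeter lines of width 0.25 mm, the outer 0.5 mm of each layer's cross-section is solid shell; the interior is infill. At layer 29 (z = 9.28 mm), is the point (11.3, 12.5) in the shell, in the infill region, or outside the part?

outside

At z = 9.28 mm: the sphere is not intersected at this z (|z−center|=4.780 > r=4.5); the 10.5×6.5 cube at (-0.5, 14.5) contributes its full rectangle; Combining (union): only the 10.5×6.5 cube at (-0.5, 14.5) is present, so the union is just that shape — 1 connected region. Overall, the cross-section is a single solid region. The nearest boundary edge runs (-0.50, 14.50)→(10.00, 14.50); distance from the point to it = 2.39 mm. The point is not inside any of the regions above, so it lies outside the cross-section (2.39 mm from the nearest boundary).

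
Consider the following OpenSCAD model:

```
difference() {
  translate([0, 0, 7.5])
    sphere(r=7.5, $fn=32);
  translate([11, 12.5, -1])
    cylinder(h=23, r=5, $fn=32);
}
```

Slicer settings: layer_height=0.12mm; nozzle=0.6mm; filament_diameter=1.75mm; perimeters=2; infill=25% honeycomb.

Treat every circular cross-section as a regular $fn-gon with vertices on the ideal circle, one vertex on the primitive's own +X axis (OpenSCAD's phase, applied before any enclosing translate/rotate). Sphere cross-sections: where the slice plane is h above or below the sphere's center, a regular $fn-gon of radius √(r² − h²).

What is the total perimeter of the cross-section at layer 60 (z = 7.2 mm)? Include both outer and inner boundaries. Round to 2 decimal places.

47.01 mm

At z = 7.2 mm: the r=7.5 sphere contributes a regular 32-gon of circumradius √(7.5²−0.3²) = 7.494 (perimeter = 2·32·7.494·sin(180°/32) = 47.01 mm); the r=5 cylinder at (11, 12.5) gives a regular 32-gon of circumradius 5 (constant along its height) (perimeter = 2·32·5.000·sin(180°/32) = 31.37 mm); Subtracting the remaining from the first: starting from the r=7.5 sphere, the r=5 cylinder at (11, 12.5) misses the remaining region (no effect) — boundary = 47.01 mm. Overall, the cross-section is a single solid region. Total boundary length (outer) = 47.01 mm.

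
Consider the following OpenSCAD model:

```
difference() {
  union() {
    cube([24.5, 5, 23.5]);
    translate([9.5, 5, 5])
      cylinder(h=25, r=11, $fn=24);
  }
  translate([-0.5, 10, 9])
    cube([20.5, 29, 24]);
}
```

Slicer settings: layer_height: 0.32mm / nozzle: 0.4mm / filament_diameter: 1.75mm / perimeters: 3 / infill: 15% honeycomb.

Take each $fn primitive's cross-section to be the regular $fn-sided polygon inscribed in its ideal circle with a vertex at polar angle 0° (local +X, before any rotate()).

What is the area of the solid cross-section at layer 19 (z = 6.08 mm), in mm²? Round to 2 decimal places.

398.11 mm²

At z = 6.08 mm: the cube is present — its section is the full 24.5×5 rectangle (area 122.50 mm²); the cylinder at (9.5, 5): section is a regular 24-gon, circumradius r=11 (area = (24/2)·11.000²·sin(360°/24) = 375.81 mm²); Merging all regions: the regions partially overlap — summed areas 498.31 mm² minus the doubly-counted overlap 100.20 mm² gives 398.11 mm² — area = 398.11 mm²; the cube at (-0.5, 10) is absent (z outside [9, 33]); Subtracting the remaining from the first: none of the subtracted shapes is present at this height, so that combined region is unchanged — area = 398.11 mm². Overall, the cross-section is a single solid region. Net area = 398.11 mm².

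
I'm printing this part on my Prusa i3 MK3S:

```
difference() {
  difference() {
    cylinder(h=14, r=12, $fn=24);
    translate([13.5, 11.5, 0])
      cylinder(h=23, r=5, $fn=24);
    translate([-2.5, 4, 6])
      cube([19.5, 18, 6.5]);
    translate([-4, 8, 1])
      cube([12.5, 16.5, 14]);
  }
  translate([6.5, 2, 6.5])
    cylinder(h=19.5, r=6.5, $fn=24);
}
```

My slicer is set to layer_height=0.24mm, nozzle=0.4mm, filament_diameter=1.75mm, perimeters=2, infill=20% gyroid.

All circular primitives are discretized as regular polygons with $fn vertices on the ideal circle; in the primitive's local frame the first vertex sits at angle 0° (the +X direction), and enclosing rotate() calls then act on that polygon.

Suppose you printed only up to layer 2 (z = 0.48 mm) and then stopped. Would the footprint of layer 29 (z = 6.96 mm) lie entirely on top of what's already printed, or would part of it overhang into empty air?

entirely on top

Compare the two slices. At z = 0.48: the r=12 cylinder contributes a regular 24-gon of circumradius 12 (area = (24/2)·12.000²·sin(360°/24) = 447.24 mm²); the r=5 cylinder at (13.5, 11.5) contributes a regular 24-gon of circumradius 5 (area = (24/2)·5.000²·sin(360°/24) = 77.65 mm²); the cube at (-2.5, 4) is not intersected at this z (z outside [6, 12.5]); the cube at (-4, 8) is absent (z outside [1, 15]); Subtracting the remaining from the first: starting from the r=12 cylinder (447.24 mm²), the r=5 cylinder at (13.5, 11.5) misses the remaining region (no effect) — area = 447.24 mm²; the cylinder at (6.5, 2) does not reach this height (z outside [6.5, 26]); Subtracting the remaining from the first: none of the subtracted shapes is present at this height, so the result so far is unchanged — area = 447.24 mm². At z = 6.96: the r=12 cylinder contributes a regular 24-gon of circumradius 12 (area = (24/2)·12.000²·sin(360°/24) = 447.24 mm²); the r=5 cylinder at (13.5, 11.5) gives a regular 24-gon of circumradius 5 (constant along its height) (area = (24/2)·5.000²·sin(360°/24) = 77.65 mm²); the cube at (-2.5, 4) (footprint 19.5×18) is included at this height (area 351.00 mm²); the cube at (-4, 8) is present — its section is the full 12.5×16.5 rectangle (area 206.25 mm²); After the difference (first − rest): starting from the r=12 cylinder (447.24 mm²), the r=5 cylinder at (13.5, 11.5) misses the remaining region (no effect); the 19.5×18 cube at (-2.5, 4) partially overlaps it — only the 84.56 mm² overlap (of its 351.00 mm²) is removed, clipping the outline; the 12.5×16.5 cube at (-4, 8) partially overlaps it — only the 5.25 mm² overlap (of its 206.25 mm²) is removed, clipping the outline — area = 357.43 mm²; the cylinder at (6.5, 2): section is a regular 24-gon, circumradius r=6.5 (area = (24/2)·6.500²·sin(360°/24) = 131.22 mm²); Taking the first minus the rest: starting from that combined region (357.43 mm²), the r=6.5 cylinder at (6.5, 2) partially overlaps it — only the 85.79 mm² overlap (of its 131.22 mm²) is removed, clipping the outline — area = 271.64 mm². Checking containment: the cross-section at z = 6.96 is a subset of the cross-section at z = 0.48.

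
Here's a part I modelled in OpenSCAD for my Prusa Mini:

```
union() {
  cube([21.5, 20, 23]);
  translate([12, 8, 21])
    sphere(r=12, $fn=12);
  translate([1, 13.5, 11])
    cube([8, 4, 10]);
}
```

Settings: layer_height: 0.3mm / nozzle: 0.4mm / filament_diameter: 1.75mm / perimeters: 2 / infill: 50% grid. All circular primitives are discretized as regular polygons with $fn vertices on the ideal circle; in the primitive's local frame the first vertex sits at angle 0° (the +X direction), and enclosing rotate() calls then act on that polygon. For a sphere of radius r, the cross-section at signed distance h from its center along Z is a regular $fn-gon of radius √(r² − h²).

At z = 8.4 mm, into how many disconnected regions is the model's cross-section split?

At z = 8.4 mm: the cube (footprint 21.5×20) is included at this height; the sphere at (12, 8) does not reach this height (|z−center|=12.600 > r=12); the cube at (1, 13.5) is not intersected at this z (z outside [11, 21]); Taking the union: only the 21.5×20 cube is present, so the union is just that shape — 1 connected region. The result has 1 disconnected region.

1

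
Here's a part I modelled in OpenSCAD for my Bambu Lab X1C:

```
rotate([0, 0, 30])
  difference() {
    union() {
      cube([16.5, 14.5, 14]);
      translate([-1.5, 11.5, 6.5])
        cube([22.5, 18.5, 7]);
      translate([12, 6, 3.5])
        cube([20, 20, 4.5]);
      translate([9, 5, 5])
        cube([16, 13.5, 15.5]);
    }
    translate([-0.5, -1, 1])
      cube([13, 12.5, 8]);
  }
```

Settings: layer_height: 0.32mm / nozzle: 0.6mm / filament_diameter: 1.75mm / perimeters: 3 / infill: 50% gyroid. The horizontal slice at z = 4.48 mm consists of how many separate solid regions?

1

At z = 4.48 mm: the 16.5×14.5 cube contributes its full rectangle; the cube at (-1.5, 11.5) is not intersected at this z (z outside [6.5, 13.5]); the 20×20 cube at (12, 6) contributes its full rectangle; the cube at (9, 5) is not intersected at this z (z outside [5, 20.5]); Combining (union): the regions partially overlap (shared area 38.25 mm²), so overlapping operands fuse into one piece — 1 connected region; the cube at (-0.5, -1) is present — its section is the full 13×12.5 rectangle; After the difference (first − rest): starting from the result so far, the 13×12.5 cube at (-0.5, -1) partially overlaps it — only the 143.75 mm² overlap (of its 162.50 mm²) is removed, clipping the outline — 1 connected region; (whole slice rotated 30° about Z — lengths, areas and connectivity unchanged). The result has 1 disconnected region.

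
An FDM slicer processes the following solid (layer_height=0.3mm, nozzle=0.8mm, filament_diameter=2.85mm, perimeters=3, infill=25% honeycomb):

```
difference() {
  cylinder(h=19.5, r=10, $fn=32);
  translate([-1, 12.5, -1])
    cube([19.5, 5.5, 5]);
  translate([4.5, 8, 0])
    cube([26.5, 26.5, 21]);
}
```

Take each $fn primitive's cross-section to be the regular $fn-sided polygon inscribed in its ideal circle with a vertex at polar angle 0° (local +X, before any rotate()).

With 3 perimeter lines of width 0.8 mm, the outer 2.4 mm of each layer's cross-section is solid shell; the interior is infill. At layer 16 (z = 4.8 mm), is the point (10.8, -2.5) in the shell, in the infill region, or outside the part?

At z = 4.8 mm: the r=10 cylinder gives a regular 32-gon of circumradius 10 (constant along its height); the cube at (-1, 12.5) is not intersected at this z (z outside [-1, 4]); the cube at (4.5, 8) (footprint 26.5×26.5) is included at this height; Taking the first minus the rest: starting from the r=10 cylinder, the 26.5×26.5 cube at (4.5, 8) partially overlaps it — only the 0.69 mm² overlap (of its 702.25 mm²) is removed, clipping the outline — 1 connected region. Overall, the cross-section is a single solid region. The nearest boundary edge runs (9.81, -1.95)→(9.24, -3.83); distance from the point to it = 1.11 mm. The point is not inside any of the regions above, so it lies outside the cross-section (1.11 mm from the nearest boundary).

outside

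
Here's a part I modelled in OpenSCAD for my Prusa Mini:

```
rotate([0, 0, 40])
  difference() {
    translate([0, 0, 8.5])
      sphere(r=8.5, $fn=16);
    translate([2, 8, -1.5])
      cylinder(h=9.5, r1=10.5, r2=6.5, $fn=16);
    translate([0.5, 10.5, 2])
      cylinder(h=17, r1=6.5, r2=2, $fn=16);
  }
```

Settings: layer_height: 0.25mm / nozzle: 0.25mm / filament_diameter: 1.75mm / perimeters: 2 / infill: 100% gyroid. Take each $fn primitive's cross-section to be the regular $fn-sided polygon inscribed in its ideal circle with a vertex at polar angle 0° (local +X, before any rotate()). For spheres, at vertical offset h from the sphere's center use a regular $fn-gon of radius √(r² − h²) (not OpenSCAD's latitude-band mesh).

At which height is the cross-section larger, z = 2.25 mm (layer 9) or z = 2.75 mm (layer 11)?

Layer 9 (z = 2.25): the r=8.5 sphere contributes a regular 16-gon of circumradius √(8.5²−6.25²) = 5.761 (area = (16/2)·5.761²·sin(360°/16) = 101.60 mm²); the cone at (2, 8) contributes a regular 16-gon of circumradius 8.921 (interpolated between r1=10.5 and r2=6.5 at t=0.395) (area = (16/2)·8.921²·sin(360°/16) = 243.65 mm²); the cone at (0.5, 10.5): at t=0.015 of its height the radius interpolates to r₁+(r₂−r₁)t = 6.434, giving a regular 16-gon of that circumradius (area = (16/2)·6.434²·sin(360°/16) = 126.73 mm²); Taking the first minus the rest: starting from the r=8.5 sphere (101.60 mm²), the cone at (2, 8) partially overlaps it — only the 49.92 mm² overlap (of its 243.65 mm²) is removed, clipping the outline; the cone at (0.5, 10.5) misses the remaining region (no effect) — area = 51.69 mm²; (whole slice rotated 40° about Z — lengths, areas and connectivity unchanged). So its area = 51.69 mm². Layer 11 (z = 2.75): the sphere: section is a regular 16-gon, circumradius = √(r²−h²) = √(8.5²−5.75²) = 6.260 (area = (16/2)·6.260²·sin(360°/16) = 119.97 mm²); the cone at (2, 8): at t=0.447 of its height the radius interpolates to r₁+(r₂−r₁)t = 8.711, giving a regular 16-gon of that circumradius (area = (16/2)·8.711²·sin(360°/16) = 232.28 mm²); the cone at (0.5, 10.5): at t=0.044 of its height the radius interpolates to r₁+(r₂−r₁)t = 6.301, giving a regular 16-gon of that circumradius (area = (16/2)·6.301²·sin(360°/16) = 121.57 mm²); Subtracting the remaining from the first: starting from the r=8.5 sphere (119.97 mm²), the cone at (2, 8) partially overlaps it — only the 54.82 mm² overlap (of its 232.28 mm²) is removed, clipping the outline; the cone at (0.5, 10.5) misses the remaining region (no effect) — area = 65.15 mm²; (whole slice rotated 40° about Z — lengths, areas and connectivity unchanged). So its area = 65.15 mm². Layer 11 is larger (65.15 vs 51.69 mm²).

layer 11 (z = 2.75 mm)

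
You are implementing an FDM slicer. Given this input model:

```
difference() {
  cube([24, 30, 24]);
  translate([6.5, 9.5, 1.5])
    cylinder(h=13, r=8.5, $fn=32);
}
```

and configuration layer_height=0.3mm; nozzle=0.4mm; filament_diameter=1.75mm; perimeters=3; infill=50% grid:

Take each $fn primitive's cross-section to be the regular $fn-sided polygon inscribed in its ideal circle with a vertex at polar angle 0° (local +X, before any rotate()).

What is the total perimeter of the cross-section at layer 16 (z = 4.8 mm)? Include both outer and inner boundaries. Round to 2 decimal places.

At z = 4.8 mm: the 24×30 cube contributes its full rectangle (perimeter 108.00 mm); the r=8.5 cylinder at (6.5, 9.5) contributes a regular 32-gon of circumradius 8.5 (perimeter = 2·32·8.500·sin(180°/32) = 53.32 mm); After the difference (first − rest): starting from the 24×30 cube, the r=8.5 cylinder at (6.5, 9.5) partially overlaps it — only the 210.86 mm² overlap (of its 225.52 mm²) is removed, clipping the outline — boundary = 138.71 mm. Overall, the cross-section is a single solid region. Total boundary length (outer) = 138.71 mm.

138.71 mm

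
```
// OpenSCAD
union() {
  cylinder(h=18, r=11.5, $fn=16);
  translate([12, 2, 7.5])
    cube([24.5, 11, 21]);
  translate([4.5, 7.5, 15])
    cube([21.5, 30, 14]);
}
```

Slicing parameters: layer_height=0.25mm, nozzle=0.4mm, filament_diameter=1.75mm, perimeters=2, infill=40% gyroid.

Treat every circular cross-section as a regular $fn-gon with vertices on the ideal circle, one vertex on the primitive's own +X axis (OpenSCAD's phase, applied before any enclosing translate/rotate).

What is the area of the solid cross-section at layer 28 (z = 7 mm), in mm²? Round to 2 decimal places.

At z = 7 mm: the cylinder: section is a regular 16-gon, circumradius r=11.5 (area = (16/2)·11.500²·sin(360°/16) = 404.88 mm²); the cube at (12, 2) does not reach this height (z outside [7.5, 28.5]); the cube at (4.5, 7.5) is not intersected at this z (z outside [15, 29]); Merging all regions: only the r=11.5 cylinder is present, so the union is just that shape — area = 404.88 mm². Overall, the cross-section is a single solid region. Net area = 404.88 mm².

404.88 mm²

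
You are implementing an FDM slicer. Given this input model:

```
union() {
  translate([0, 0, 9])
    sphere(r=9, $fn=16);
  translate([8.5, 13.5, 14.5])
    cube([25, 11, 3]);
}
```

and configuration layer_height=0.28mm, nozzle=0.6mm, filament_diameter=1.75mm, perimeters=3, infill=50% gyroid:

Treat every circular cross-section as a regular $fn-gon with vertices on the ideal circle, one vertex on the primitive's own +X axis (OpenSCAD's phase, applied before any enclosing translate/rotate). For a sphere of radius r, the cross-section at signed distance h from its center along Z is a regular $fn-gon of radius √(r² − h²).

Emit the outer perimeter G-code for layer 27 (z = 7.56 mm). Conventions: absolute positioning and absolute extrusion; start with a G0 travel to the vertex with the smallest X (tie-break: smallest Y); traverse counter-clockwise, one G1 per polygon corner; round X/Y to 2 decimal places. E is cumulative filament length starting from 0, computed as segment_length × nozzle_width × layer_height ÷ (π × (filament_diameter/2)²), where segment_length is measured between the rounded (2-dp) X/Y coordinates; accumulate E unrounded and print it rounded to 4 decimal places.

At z = 7.56 mm: the r=9 sphere contributes a regular 16-gon of circumradius √(9²−1.44²) = 8.884; the cube at (8.5, 13.5) is not intersected at this z (z outside [14.5, 17.5]); Combining (union): only the r=9 sphere is present, so the union is just that shape — 1 connected region. The outline is a single polygon with 16 vertices. Extrusion per mm of travel: 0.6 × 0.28 / (π × 0.875²) = 0.069846. Accumulating E over each segment gives final E = 3.8735.

G0 X-8.88 Y0.00 Z7.56
G1 X-8.21 Y-3.40 E0.2420
G1 X-6.28 Y-6.28 E0.4842
G1 X-3.40 Y-8.21 E0.7263
G1 X0.00 Y-8.88 E0.9684
G1 X3.40 Y-8.21 E1.2104
G1 X6.28 Y-6.28 E1.4526
G1 X8.21 Y-3.40 E1.6947
G1 X8.88 Y0.00 E1.9368
G1 X8.21 Y3.40 E2.1788
G1 X6.28 Y6.28 E2.4210
G1 X3.40 Y8.21 E2.6631
G1 X0.00 Y8.88 E2.9052
G1 X-3.40 Y8.21 E3.1472
G1 X-6.28 Y6.28 E3.3894
G1 X-8.21 Y3.40 E3.6315
G1 X-8.88 Y0.00 E3.8735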